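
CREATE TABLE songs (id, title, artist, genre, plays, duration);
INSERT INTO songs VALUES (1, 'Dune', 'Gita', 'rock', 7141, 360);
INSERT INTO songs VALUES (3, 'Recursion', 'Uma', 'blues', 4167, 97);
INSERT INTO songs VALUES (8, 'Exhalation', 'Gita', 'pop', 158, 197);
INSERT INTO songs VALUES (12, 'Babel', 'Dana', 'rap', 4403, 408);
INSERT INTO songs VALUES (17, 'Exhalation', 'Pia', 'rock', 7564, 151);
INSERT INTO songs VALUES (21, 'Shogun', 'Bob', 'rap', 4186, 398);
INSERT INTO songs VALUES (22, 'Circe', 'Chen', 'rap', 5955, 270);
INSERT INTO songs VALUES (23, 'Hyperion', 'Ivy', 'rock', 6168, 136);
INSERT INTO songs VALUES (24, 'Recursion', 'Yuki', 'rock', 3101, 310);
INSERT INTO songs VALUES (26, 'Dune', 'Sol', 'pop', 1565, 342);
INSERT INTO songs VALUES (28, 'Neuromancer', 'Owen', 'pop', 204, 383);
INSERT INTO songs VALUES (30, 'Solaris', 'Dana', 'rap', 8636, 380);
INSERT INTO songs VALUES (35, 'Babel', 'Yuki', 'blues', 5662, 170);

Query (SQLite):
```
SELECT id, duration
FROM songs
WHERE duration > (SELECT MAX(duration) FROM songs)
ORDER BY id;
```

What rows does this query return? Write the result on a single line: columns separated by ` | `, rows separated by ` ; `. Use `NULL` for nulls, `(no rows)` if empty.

(no rows)

Scalar subquery: MAX(duration) over all songs rows = 408.
Keep rows where duration > that value.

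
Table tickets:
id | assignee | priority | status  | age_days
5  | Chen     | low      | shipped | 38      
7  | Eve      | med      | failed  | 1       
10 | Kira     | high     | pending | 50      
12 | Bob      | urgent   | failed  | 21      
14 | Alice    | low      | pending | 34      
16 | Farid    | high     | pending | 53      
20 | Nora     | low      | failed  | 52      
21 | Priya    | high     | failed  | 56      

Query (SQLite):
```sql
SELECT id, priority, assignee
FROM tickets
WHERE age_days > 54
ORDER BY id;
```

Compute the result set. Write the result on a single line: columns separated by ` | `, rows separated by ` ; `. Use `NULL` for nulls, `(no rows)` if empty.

age_days > 54: ids {21}

21 | high | Priya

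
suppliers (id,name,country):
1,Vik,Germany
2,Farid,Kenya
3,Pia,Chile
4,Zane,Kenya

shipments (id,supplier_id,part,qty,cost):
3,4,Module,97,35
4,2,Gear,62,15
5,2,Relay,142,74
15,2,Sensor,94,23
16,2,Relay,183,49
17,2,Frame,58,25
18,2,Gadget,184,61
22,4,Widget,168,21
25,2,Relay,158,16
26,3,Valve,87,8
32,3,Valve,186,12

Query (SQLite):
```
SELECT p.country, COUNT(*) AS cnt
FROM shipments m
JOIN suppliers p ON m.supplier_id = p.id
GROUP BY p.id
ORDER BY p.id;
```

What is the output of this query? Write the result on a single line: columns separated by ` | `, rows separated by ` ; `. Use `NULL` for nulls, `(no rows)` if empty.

Join each shipments row to its suppliers via supplier_id.
Group joined rows by suppliers.id; compute COUNT(*) per group.
  2: ids {4, 5, 15, 16, 17, 18, 25} → COUNT(*)=7
  3: ids {26, 32} → COUNT(*)=2
  4: ids {3, 22} → COUNT(*)=2

Kenya | 7 ; Chile | 2 ; Kenya | 2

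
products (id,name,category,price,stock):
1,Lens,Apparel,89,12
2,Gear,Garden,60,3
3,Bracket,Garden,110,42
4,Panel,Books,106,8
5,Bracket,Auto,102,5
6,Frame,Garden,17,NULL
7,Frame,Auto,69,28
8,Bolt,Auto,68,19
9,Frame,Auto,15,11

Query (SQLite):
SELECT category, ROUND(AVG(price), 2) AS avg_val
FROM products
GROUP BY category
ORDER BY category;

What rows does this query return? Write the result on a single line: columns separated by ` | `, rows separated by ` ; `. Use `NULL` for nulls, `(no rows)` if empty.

Apparel | 89 ; Auto | 63.5 ; Books | 106 ; Garden | 62.33

Partition products by category; compute ROUND(AVG(price), 2) within each group.
  Apparel: ids {1} → ROUND(AVG(price), 2)=89
  Auto: ids {5, 7, 8, 9} → ROUND(AVG(price), 2)=63.5
  Books: ids {4} → ROUND(AVG(price), 2)=106
  Garden: ids {2, 3, 6} → ROUND(AVG(price), 2)=62.33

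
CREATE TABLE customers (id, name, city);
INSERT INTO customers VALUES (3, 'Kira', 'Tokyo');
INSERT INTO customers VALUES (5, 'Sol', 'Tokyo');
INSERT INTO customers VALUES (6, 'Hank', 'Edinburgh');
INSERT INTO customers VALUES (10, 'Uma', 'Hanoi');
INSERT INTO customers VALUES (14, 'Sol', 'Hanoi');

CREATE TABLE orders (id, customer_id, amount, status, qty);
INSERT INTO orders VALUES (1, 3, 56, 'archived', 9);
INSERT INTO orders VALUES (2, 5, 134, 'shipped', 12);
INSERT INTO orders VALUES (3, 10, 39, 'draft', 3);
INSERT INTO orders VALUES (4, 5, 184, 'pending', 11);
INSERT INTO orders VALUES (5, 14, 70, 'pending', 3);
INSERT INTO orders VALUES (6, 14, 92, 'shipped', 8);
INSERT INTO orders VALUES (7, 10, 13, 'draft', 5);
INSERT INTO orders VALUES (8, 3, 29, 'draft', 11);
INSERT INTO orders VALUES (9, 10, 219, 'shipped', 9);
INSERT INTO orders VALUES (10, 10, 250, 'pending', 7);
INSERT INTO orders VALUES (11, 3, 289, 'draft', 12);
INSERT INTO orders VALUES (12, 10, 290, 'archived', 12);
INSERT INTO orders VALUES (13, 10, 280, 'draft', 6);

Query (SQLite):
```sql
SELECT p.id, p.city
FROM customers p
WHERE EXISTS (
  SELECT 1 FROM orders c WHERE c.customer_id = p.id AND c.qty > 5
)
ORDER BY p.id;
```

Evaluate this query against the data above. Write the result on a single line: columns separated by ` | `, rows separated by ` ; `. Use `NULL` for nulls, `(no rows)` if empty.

3 | Tokyo ; 5 | Tokyo ; 10 | Hanoi ; 14 | Hanoi

For each customers row, check whether any orders with matching customer_id has qty > 5.
Keep rows where that is true.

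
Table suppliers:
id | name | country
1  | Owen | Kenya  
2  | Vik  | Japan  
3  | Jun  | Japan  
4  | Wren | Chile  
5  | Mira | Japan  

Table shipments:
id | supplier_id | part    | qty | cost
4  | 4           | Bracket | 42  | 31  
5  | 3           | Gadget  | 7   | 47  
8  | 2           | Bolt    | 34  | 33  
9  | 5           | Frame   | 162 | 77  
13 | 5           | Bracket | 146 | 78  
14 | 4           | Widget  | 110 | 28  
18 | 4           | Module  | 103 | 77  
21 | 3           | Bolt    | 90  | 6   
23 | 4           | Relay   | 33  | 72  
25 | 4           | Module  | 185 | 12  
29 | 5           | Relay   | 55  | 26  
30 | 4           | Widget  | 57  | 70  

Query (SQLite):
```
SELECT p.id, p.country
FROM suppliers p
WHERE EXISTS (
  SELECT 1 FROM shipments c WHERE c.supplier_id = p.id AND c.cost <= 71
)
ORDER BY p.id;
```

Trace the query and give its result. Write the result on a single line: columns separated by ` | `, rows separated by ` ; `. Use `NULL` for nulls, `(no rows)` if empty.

2 | Japan ; 3 | Japan ; 4 | Chile ; 5 | Japan

For each suppliers row, check whether any shipments with matching supplier_id has cost <= 71.
Keep rows where that is true.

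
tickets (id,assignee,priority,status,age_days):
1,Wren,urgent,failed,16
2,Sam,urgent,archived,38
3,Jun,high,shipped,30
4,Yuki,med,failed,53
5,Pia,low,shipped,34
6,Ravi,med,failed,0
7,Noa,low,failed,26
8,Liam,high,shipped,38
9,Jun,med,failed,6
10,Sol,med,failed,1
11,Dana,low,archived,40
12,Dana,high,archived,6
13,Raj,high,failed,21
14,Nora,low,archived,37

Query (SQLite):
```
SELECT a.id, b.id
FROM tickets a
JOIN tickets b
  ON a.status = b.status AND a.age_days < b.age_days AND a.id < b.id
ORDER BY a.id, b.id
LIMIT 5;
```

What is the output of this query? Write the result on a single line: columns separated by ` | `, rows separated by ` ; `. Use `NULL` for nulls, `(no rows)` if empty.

1 | 4 ; 1 | 7 ; 1 | 13 ; 2 | 11 ; 3 | 5

Pairs (a,b) with same status, a.age_days < b.age_days, a.id < b.id.
status groups: archived:{2,11,12,14} failed:{1,4,6,7,9,10,13} shipped:{3,5,8}
Ordered by (a.id, b.id); first 5.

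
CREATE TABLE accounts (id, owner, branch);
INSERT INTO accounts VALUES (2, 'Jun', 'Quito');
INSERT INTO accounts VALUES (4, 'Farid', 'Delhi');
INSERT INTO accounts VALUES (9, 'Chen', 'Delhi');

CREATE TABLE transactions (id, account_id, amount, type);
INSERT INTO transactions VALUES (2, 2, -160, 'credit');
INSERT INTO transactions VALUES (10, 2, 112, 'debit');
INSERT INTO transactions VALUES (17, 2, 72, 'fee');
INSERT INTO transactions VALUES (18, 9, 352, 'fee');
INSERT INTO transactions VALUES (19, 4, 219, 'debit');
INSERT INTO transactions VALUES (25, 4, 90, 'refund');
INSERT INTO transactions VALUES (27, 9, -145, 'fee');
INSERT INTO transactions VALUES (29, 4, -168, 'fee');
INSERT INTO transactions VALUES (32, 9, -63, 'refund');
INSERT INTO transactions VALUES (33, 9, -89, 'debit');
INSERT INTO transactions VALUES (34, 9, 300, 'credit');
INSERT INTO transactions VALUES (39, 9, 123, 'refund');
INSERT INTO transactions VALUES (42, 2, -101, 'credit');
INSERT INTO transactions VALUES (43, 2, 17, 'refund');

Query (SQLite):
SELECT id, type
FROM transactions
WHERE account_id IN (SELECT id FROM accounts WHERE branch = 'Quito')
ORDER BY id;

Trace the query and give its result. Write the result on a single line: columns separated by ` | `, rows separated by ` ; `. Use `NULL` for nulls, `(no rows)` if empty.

Inner query: accounts.id where branch = 'Quito'.
Outer: keep transactions rows whose account_id is in that set.
Inner query → {2}

2 | credit ; 10 | debit ; 17 | fee ; 42 | credit ; 43 | refund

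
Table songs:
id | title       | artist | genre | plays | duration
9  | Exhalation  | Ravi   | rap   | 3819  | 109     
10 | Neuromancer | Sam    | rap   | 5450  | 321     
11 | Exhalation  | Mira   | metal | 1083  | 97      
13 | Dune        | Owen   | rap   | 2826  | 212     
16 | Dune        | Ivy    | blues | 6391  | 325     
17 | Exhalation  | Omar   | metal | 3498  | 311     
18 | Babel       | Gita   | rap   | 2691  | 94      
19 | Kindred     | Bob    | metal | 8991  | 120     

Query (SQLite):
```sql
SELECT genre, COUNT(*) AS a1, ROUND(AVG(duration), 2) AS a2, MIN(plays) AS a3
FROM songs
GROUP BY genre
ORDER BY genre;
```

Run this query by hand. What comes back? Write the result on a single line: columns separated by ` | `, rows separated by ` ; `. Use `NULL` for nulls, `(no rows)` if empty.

Group songs by genre.
Per group compute: COUNT(*), ROUND(AVG(duration), 2), MIN(plays).
  blues: ids {16} → COUNT(*)=1, ROUND(AVG(duration), 2)=325, MIN(plays)=6391
  metal: ids {11, 17, 19} → COUNT(*)=3, ROUND(AVG(duration), 2)=176, MIN(plays)=1083
  rap: ids {9, 10, 13, 18} → COUNT(*)=4, ROUND(AVG(duration), 2)=184, MIN(plays)=2691

blues | 1 | 325 | 6391 ; metal | 3 | 176 | 1083 ; rap | 4 | 184 | 2691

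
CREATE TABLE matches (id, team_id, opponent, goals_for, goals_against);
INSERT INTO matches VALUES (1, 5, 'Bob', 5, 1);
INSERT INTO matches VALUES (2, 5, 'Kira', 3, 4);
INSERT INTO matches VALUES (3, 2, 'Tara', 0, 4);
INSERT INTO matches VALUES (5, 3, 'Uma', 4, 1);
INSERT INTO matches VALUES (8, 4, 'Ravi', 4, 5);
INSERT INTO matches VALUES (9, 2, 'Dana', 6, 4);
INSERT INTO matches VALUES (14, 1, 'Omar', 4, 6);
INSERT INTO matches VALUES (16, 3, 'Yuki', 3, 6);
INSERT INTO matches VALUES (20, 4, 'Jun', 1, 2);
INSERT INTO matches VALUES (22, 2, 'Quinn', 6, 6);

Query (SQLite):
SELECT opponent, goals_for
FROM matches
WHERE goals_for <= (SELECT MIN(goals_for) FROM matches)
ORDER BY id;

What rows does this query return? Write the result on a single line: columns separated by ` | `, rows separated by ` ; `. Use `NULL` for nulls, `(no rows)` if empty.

Scalar subquery: MIN(goals_for) over all matches rows = 0.
Keep rows where goals_for <= that value.

Tara | 0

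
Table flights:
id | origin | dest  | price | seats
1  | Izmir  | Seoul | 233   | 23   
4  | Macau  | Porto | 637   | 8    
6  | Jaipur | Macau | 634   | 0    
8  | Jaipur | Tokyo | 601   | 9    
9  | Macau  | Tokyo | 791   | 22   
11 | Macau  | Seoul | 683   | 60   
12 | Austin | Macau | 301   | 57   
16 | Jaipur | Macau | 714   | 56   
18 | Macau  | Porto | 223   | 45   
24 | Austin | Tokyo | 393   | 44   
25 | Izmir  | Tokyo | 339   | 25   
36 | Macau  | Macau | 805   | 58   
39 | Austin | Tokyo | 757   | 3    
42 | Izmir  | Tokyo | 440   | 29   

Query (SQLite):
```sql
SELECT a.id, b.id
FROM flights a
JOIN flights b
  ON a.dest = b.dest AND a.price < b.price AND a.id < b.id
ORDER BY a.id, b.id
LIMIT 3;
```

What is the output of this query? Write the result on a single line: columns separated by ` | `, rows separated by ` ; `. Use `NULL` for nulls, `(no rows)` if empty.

1 | 11 ; 6 | 16 ; 6 | 36

Pairs (a,b) with same dest, a.price < b.price, a.id < b.id.
dest groups: Macau:{6,12,16,36} Porto:{4,18} Seoul:{1,11} Tokyo:{8,9,24,25,39,42}
Ordered by (a.id, b.id); first 3.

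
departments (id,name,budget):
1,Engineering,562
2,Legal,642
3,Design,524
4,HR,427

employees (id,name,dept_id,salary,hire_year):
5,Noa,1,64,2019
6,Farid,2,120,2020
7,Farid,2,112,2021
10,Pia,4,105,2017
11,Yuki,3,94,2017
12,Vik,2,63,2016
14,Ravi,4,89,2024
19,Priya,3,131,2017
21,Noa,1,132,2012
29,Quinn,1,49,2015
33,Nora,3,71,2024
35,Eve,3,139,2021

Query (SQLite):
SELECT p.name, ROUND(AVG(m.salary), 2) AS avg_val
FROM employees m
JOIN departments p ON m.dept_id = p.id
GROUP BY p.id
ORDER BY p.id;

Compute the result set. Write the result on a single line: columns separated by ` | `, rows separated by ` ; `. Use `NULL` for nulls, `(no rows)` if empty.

Engineering | 81.67 ; Legal | 98.33 ; Design | 108.75 ; HR | 97

Join each employees row to its departments via dept_id.
Group joined rows by departments.id; compute ROUND(AVG(m.salary), 2) per group.
  1: ids {5, 21, 29} → ROUND(AVG(m.salary), 2)=81.67
  2: ids {6, 7, 12} → ROUND(AVG(m.salary), 2)=98.33
  3: ids {11, 19, 33, 35} → ROUND(AVG(m.salary), 2)=108.75
  4: ids {10, 14} → ROUND(AVG(m.salary), 2)=97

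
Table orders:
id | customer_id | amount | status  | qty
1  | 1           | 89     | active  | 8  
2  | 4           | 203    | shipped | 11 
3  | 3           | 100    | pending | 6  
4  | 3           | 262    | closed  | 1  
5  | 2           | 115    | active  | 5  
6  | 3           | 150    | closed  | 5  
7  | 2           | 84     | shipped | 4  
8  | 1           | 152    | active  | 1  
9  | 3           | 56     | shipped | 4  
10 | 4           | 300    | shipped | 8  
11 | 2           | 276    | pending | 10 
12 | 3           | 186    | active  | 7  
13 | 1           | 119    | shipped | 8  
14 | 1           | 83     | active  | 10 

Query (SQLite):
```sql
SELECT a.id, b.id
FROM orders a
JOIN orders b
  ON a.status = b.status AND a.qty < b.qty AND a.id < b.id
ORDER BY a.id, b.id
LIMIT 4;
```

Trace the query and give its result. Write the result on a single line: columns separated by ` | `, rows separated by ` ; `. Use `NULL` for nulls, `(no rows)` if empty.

1 | 14 ; 3 | 11 ; 4 | 6 ; 5 | 12

Pairs (a,b) with same status, a.qty < b.qty, a.id < b.id.
status groups: active:{1,5,8,12,14} closed:{4,6} pending:{3,11} shipped:{2,7,9,10,13}
Ordered by (a.id, b.id); first 4.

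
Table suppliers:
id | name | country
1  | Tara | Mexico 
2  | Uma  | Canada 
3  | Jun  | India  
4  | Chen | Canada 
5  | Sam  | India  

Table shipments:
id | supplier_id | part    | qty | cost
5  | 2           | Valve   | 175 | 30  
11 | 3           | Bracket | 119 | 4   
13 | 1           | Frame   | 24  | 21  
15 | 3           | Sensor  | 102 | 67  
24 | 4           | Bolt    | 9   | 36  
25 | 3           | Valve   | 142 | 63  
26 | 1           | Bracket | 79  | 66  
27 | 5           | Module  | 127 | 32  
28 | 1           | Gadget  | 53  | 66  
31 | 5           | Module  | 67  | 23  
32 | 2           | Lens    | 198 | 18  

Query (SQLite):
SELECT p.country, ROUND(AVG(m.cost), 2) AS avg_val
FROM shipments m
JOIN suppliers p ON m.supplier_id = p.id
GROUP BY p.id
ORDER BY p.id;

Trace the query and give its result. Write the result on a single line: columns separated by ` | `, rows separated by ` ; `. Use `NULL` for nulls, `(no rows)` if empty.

Mexico | 51 ; Canada | 24 ; India | 44.67 ; Canada | 36 ; India | 27.5

Join each shipments row to its suppliers via supplier_id.
Group joined rows by suppliers.id; compute ROUND(AVG(m.cost), 2) per group.
  1: ids {13, 26, 28} → ROUND(AVG(m.cost), 2)=51
  2: ids {5, 32} → ROUND(AVG(m.cost), 2)=24
  3: ids {11, 15, 25} → ROUND(AVG(m.cost), 2)=44.67
  4: ids {24} → ROUND(AVG(m.cost), 2)=36
  5: ids {27, 31} → ROUND(AVG(m.cost), 2)=27.5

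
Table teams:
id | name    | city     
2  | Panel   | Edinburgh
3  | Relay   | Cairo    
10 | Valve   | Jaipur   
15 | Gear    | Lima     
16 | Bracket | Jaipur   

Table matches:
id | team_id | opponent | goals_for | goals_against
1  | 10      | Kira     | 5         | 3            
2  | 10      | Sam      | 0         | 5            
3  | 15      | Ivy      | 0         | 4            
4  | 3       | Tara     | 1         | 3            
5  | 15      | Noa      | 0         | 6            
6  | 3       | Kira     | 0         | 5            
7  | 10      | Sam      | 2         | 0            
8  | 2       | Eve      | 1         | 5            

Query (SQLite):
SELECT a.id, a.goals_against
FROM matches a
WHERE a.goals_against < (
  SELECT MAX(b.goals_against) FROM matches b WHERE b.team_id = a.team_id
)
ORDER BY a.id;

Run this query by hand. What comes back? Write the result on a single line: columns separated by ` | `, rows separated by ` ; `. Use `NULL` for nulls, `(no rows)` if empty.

For each matches row a, compute MAX(goals_against) over rows sharing a.team_id.
Keep row a if a.goals_against < that per-group MAX.
  team_id=2: MAX(goals_against) = 5
  team_id=3: MAX(goals_against) = 5
  team_id=10: MAX(goals_against) = 5
  team_id=15: MAX(goals_against) = 6

1 | 3 ; 3 | 4 ; 4 | 3 ; 7 | 0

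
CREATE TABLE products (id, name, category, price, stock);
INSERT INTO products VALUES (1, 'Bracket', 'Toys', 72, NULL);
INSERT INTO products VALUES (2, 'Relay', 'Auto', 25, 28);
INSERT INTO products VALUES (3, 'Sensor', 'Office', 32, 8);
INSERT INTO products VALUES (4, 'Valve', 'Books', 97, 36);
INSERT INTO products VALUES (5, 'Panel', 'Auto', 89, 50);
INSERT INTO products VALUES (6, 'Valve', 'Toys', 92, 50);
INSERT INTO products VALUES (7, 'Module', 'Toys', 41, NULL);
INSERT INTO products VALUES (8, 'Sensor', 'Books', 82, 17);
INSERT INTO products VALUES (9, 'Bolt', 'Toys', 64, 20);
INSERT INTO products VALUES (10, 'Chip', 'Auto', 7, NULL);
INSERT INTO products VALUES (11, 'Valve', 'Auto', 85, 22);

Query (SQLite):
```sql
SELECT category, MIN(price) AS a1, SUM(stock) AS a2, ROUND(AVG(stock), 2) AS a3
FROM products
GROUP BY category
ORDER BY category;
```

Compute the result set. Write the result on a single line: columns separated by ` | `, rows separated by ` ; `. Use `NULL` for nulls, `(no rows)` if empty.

Group products by category.
Per group compute: MIN(price), SUM(stock), ROUND(AVG(stock), 2).
  Auto: ids {2, 5, 10, 11} → MIN(price)=7, SUM(stock)=100, ROUND(AVG(stock), 2)=33.33
  Books: ids {4, 8} → MIN(price)=82, SUM(stock)=53, ROUND(AVG(stock), 2)=26.5
  Office: ids {3} → MIN(price)=32, SUM(stock)=8, ROUND(AVG(stock), 2)=8
  Toys: ids {1, 6, 7, 9} → MIN(price)=41, SUM(stock)=70, ROUND(AVG(stock), 2)=35

Auto | 7 | 100 | 33.33 ; Books | 82 | 53 | 26.5 ; Office | 32 | 8 | 8 ; Toys | 41 | 70 | 35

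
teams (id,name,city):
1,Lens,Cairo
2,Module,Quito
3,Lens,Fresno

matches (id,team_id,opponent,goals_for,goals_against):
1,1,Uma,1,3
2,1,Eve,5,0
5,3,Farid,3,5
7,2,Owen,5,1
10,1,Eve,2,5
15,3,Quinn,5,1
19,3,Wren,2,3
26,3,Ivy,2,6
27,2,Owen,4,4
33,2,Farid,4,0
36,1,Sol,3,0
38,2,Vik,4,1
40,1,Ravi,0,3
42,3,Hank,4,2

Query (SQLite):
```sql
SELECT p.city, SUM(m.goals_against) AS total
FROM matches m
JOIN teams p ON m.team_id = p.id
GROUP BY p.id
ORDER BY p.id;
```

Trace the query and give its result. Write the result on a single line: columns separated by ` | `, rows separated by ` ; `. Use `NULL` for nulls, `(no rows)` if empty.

Join each matches row to its teams via team_id.
Group joined rows by teams.id; compute SUM(m.goals_against) per group.
  1: ids {1, 2, 10, 36, 40} → SUM(m.goals_against)=11
  2: ids {7, 27, 33, 38} → SUM(m.goals_against)=6
  3: ids {5, 15, 19, 26, 42} → SUM(m.goals_against)=17

Cairo | 11 ; Quito | 6 ; Fresno | 17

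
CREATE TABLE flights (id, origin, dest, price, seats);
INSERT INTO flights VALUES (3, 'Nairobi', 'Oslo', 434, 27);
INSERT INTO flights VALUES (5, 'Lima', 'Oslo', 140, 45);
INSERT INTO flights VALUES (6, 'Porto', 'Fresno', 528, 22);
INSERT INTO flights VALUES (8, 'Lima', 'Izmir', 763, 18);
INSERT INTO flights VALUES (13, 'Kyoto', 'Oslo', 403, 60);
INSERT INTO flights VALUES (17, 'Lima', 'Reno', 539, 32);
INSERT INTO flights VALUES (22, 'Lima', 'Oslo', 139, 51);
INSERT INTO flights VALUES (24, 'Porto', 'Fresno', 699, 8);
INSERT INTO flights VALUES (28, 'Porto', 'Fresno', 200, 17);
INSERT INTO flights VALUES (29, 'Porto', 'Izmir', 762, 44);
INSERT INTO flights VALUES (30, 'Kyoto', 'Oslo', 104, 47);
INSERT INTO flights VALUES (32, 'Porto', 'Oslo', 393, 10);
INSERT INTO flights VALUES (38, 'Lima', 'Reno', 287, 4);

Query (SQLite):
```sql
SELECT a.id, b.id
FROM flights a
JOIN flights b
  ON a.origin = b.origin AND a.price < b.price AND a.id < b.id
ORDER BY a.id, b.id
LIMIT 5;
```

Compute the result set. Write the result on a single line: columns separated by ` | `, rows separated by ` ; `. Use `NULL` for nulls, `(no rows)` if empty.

Pairs (a,b) with same origin, a.price < b.price, a.id < b.id.
origin groups: Kyoto:{13,30} Lima:{5,8,17,22,38} Nairobi:{3} Porto:{6,24,28,29,32}
Ordered by (a.id, b.id); first 5.

5 | 8 ; 5 | 17 ; 5 | 38 ; 6 | 24 ; 6 | 29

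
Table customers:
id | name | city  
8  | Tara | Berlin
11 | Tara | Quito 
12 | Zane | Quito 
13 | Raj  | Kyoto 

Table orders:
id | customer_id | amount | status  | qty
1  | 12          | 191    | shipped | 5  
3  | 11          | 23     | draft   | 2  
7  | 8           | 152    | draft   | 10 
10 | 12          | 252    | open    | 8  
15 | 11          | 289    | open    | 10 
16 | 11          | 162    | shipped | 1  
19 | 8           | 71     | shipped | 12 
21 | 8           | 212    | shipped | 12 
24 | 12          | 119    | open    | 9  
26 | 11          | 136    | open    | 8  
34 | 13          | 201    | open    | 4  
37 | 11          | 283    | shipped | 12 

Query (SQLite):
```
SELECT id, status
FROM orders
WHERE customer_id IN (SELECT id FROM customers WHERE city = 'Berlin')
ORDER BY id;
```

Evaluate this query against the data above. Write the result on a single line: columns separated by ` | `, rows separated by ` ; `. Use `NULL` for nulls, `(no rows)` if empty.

7 | draft ; 19 | shipped ; 21 | shipped

Inner query: customers.id where city = 'Berlin'.
Outer: keep orders rows whose customer_id is in that set.
Inner query → {8}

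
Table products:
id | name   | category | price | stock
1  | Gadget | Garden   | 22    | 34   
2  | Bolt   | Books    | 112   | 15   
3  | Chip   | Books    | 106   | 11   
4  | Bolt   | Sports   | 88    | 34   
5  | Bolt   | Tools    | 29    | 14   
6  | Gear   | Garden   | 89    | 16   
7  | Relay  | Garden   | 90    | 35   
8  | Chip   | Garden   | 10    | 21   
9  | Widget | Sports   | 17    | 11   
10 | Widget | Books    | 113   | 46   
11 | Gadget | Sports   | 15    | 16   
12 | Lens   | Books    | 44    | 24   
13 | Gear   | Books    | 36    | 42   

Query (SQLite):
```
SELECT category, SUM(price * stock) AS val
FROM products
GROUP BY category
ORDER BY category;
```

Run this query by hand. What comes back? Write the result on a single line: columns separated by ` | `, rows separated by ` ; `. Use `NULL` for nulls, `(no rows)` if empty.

For each row compute price * stock.
Group by category; take SUM of the expression per group.
  Books: ids {2, 3, 10, 12, 13} → SUM(price * stock)=10612
  Garden: ids {1, 6, 7, 8} → SUM(price * stock)=5532
  Sports: ids {4, 9, 11} → SUM(price * stock)=3419
  Tools: ids {5} → SUM(price * stock)=406

Books | 10612 ; Garden | 5532 ; Sports | 3419 ; Tools | 406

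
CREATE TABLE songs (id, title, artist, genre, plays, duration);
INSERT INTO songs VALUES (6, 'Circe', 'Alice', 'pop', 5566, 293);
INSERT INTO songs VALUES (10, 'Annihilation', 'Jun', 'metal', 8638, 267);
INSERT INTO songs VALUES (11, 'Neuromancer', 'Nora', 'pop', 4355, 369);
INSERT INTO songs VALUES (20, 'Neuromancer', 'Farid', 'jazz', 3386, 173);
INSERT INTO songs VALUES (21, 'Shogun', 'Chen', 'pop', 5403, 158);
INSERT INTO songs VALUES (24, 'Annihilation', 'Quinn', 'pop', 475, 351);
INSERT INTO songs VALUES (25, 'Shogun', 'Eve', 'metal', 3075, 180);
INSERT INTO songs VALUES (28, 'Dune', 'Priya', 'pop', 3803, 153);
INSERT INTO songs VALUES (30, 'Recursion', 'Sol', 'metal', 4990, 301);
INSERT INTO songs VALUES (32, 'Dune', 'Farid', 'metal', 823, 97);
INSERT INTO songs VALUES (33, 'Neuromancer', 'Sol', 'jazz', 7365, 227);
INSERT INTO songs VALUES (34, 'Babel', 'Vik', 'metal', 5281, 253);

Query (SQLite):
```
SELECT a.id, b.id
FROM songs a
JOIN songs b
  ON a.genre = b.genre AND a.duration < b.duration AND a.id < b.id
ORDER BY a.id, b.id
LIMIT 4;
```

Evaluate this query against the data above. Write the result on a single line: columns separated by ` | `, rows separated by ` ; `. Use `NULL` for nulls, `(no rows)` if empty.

6 | 11 ; 6 | 24 ; 10 | 30 ; 20 | 33

Pairs (a,b) with same genre, a.duration < b.duration, a.id < b.id.
genre groups: jazz:{20,33} metal:{10,25,30,32,34} pop:{6,11,21,24,28}
Ordered by (a.id, b.id); first 4.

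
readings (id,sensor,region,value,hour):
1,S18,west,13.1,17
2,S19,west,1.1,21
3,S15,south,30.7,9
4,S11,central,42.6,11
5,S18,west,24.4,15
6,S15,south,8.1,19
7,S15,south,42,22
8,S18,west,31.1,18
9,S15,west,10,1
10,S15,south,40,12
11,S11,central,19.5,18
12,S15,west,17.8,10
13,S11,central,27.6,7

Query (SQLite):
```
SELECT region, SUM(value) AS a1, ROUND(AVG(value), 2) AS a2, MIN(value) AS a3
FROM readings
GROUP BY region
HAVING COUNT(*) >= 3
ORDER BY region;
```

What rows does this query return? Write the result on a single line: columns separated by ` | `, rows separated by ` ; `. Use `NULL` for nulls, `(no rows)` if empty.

Group readings by region.
Per group compute: SUM(value), ROUND(AVG(value), 2), MIN(value).
HAVING: drop groups with fewer than 3 rows.
  central: ids {4, 11, 13} → SUM(value)=89.7, ROUND(AVG(value), 2)=29.9, MIN(value)=19.5
  south: ids {3, 6, 7, 10} → SUM(value)=120.8, ROUND(AVG(value), 2)=30.2, MIN(value)=8.1
  west: ids {1, 2, 5, 8, 9, 12} → SUM(value)=97.5, ROUND(AVG(value), 2)=16.25, MIN(value)=1.1

central | 89.7 | 29.9 | 19.5 ; south | 120.8 | 30.2 | 8.1 ; west | 97.5 | 16.25 | 1.1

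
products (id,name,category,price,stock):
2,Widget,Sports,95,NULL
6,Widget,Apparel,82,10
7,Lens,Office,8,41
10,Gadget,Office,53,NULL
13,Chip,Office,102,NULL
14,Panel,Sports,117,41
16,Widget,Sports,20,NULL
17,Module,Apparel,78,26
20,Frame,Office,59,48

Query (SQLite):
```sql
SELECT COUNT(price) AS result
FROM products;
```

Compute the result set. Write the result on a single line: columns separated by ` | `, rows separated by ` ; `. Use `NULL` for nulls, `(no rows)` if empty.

All price values: [95, 82, 8, 53, 102, 117, 20, 78, 59].
COUNT(price) counts non-NULL values → 9.

9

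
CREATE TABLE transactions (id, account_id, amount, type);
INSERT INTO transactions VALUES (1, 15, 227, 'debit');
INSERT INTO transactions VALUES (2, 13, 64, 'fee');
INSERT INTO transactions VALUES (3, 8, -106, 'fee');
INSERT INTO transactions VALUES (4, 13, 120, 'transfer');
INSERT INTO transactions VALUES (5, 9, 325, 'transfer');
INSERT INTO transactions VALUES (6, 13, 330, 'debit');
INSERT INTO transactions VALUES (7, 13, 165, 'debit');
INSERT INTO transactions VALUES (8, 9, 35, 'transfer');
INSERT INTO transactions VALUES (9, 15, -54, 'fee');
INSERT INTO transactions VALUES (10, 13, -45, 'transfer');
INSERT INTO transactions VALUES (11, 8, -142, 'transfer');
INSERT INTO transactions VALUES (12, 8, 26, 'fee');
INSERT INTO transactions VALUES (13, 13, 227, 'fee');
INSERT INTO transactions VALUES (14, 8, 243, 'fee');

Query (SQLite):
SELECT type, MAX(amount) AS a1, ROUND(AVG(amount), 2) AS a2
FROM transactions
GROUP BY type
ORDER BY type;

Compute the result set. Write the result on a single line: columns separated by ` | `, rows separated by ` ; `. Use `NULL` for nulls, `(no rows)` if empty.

debit | 330 | 240.67 ; fee | 243 | 66.67 ; transfer | 325 | 58.6

Group transactions by type.
Per group compute: MAX(amount), ROUND(AVG(amount), 2).
  debit: ids {1, 6, 7} → MAX(amount)=330, ROUND(AVG(amount), 2)=240.67
  fee: ids {2, 3, 9, 12, 13, 14} → MAX(amount)=243, ROUND(AVG(amount), 2)=66.67
  transfer: ids {4, 5, 8, 10, 11} → MAX(amount)=325, ROUND(AVG(amount), 2)=58.6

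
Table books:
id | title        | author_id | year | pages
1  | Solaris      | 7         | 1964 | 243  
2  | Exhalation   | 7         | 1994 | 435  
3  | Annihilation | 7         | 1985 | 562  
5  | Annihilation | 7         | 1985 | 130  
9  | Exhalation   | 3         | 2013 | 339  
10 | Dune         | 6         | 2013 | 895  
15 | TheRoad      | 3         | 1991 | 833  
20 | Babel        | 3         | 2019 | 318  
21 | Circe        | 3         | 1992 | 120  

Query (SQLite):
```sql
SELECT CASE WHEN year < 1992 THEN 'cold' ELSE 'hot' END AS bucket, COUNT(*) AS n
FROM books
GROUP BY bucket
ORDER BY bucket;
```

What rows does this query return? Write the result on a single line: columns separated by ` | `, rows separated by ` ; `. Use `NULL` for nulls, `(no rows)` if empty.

Bucket rows by year < 1992 → 'cold' else 'hot'; count each bucket.

cold | 4 ; hot | 5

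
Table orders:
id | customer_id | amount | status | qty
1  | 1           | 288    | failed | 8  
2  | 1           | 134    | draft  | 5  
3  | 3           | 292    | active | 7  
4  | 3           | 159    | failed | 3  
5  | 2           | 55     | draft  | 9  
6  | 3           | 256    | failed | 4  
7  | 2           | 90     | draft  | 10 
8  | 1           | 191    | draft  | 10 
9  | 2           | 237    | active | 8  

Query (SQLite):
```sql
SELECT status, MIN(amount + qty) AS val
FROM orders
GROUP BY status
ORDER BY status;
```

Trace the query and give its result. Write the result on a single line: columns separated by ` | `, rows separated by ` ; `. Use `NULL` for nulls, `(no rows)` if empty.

active | 245 ; draft | 64 ; failed | 162

For each row compute amount + qty.
Group by status; take MIN of the expression per group.
  active: ids {3, 9} → MIN(amount + qty)=245
  draft: ids {2, 5, 7, 8} → MIN(amount + qty)=64
  failed: ids {1, 4, 6} → MIN(amount + qty)=162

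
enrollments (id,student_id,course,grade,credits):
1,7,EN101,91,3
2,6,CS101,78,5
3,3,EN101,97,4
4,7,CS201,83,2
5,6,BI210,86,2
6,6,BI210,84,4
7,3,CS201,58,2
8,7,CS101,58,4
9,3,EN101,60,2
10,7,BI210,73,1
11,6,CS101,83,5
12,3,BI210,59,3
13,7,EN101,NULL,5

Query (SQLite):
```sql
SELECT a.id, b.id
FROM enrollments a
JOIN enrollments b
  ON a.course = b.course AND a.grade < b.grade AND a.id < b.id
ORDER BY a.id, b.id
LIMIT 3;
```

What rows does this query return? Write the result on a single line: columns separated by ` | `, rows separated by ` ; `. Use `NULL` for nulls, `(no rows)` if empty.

Pairs (a,b) with same course, a.grade < b.grade, a.id < b.id.
course groups: BI210:{5,6,10,12} CS101:{2,8,11} CS201:{4,7} EN101:{1,3,9,13}
Ordered by (a.id, b.id); first 3.

1 | 3 ; 2 | 11 ; 8 | 11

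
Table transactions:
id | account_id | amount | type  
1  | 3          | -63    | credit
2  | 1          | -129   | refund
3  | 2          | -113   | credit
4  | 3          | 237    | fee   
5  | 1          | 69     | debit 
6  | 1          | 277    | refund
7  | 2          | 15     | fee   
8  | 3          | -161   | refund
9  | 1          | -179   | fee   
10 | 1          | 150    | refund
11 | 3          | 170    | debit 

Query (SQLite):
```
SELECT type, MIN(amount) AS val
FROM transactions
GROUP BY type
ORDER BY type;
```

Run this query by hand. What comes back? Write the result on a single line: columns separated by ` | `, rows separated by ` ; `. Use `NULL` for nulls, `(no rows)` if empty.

Partition transactions by type; compute MIN(amount) within each group.
  credit: ids {1, 3} → MIN(amount)=-113
  debit: ids {5, 11} → MIN(amount)=69
  fee: ids {4, 7, 9} → MIN(amount)=-179
  refund: ids {2, 6, 8, 10} → MIN(amount)=-161

credit | -113 ; debit | 69 ; fee | -179 ; refund | -161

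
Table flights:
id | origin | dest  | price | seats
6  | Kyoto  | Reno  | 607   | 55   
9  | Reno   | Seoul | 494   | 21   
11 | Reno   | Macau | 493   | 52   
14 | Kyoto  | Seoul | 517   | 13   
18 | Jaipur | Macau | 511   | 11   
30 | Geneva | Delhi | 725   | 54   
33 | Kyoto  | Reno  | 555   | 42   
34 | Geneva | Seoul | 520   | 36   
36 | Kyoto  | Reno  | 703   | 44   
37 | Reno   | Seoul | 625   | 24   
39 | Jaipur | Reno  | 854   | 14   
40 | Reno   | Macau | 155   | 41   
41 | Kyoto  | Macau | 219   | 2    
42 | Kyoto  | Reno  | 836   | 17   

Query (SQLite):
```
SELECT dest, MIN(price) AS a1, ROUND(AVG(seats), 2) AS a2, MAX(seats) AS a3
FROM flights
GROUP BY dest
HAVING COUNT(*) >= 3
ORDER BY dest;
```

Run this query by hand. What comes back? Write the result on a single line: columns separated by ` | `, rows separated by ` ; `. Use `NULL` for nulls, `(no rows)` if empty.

Macau | 155 | 26.5 | 52 ; Reno | 555 | 34.4 | 55 ; Seoul | 494 | 23.5 | 36

Group flights by dest.
Per group compute: MIN(price), ROUND(AVG(seats), 2), MAX(seats).
HAVING: drop groups with fewer than 3 rows.
  Delhi: ids {30} → MIN(price)=725, ROUND(AVG(seats), 2)=54, MAX(seats)=54
  Macau: ids {11, 18, 40, 41} → MIN(price)=155, ROUND(AVG(seats), 2)=26.5, MAX(seats)=52
  Reno: ids {6, 33, 36, 39, 42} → MIN(price)=555, ROUND(AVG(seats), 2)=34.4, MAX(seats)=55
  Seoul: ids {9, 14, 34, 37} → MIN(price)=494, ROUND(AVG(seats), 2)=23.5, MAX(seats)=36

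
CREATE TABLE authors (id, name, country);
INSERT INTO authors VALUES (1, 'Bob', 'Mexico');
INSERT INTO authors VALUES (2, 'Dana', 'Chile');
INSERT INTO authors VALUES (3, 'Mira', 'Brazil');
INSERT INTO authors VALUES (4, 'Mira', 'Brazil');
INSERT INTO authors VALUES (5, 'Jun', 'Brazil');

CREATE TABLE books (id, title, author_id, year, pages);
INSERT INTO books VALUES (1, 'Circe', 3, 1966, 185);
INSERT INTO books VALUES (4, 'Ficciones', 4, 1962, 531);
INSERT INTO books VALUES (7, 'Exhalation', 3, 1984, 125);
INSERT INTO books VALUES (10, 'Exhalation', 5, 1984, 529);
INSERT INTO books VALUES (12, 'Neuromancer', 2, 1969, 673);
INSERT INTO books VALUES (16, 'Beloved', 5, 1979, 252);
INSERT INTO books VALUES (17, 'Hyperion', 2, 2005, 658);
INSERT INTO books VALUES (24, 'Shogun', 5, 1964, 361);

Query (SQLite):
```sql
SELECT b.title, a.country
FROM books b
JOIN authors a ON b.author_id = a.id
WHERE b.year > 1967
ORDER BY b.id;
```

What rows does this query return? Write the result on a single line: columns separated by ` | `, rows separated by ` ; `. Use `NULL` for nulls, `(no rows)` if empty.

Each books row matches the authors row where author_id = authors.id.
Then keep rows with b.year > 1967.

Exhalation | Brazil ; Exhalation | Brazil ; Neuromancer | Chile ; Beloved | Brazil ; Hyperion | Chile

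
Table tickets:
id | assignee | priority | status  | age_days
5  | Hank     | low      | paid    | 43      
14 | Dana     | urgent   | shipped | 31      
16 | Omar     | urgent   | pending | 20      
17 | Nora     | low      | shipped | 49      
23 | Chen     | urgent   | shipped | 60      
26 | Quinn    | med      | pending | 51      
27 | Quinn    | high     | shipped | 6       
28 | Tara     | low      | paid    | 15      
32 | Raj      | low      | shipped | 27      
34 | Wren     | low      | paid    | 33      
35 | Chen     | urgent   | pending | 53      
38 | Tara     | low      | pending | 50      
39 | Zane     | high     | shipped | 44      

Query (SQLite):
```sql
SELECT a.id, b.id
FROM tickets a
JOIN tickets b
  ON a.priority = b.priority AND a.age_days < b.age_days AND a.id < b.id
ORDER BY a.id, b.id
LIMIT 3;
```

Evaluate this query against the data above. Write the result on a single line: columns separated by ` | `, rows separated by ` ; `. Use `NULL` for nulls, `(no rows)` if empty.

Pairs (a,b) with same priority, a.age_days < b.age_days, a.id < b.id.
priority groups: high:{27,39} low:{5,17,28,32,34,38} med:{26} urgent:{14,16,23,35}
Ordered by (a.id, b.id); first 3.

5 | 17 ; 5 | 38 ; 14 | 23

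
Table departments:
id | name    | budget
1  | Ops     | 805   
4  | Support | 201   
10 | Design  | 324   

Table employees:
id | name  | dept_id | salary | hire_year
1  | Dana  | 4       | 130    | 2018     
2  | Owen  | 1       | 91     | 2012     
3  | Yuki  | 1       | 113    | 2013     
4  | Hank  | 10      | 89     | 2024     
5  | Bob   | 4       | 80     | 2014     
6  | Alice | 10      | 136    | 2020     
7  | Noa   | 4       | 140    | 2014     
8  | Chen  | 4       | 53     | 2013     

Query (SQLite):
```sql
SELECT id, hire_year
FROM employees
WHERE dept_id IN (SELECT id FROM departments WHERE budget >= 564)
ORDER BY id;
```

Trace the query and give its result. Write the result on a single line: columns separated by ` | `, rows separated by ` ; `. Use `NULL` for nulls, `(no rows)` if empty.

Inner query: departments.id where budget >= 564.
Outer: keep employees rows whose dept_id is in that set.
Inner query → {1}

2 | 2012 ; 3 | 2013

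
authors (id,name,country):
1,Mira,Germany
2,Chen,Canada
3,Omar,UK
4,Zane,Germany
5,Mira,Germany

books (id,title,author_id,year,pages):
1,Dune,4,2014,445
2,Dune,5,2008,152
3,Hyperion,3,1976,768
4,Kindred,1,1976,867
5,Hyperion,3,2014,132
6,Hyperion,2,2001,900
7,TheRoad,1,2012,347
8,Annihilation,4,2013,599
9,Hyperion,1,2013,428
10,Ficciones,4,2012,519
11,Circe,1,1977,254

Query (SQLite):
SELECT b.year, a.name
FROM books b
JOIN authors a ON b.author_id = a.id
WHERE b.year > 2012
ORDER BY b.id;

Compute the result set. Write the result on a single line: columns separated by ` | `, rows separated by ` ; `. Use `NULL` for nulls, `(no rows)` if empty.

2014 | Zane ; 2014 | Omar ; 2013 | Zane ; 2013 | Mira

Each books row matches the authors row where author_id = authors.id.
Then keep rows with b.year > 2012.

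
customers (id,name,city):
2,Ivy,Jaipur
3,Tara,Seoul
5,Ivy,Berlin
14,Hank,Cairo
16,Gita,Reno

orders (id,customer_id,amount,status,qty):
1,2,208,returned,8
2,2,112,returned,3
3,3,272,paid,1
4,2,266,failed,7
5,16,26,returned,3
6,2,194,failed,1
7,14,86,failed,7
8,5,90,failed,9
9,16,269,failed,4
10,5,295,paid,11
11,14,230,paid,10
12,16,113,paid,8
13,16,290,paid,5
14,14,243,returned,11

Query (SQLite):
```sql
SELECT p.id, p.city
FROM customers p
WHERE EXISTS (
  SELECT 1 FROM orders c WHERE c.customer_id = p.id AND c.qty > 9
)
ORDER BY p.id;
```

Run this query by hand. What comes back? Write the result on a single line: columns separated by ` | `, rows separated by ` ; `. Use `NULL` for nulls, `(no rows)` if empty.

5 | Berlin ; 14 | Cairo

For each customers row, check whether any orders with matching customer_id has qty > 9.
Keep rows where that is true.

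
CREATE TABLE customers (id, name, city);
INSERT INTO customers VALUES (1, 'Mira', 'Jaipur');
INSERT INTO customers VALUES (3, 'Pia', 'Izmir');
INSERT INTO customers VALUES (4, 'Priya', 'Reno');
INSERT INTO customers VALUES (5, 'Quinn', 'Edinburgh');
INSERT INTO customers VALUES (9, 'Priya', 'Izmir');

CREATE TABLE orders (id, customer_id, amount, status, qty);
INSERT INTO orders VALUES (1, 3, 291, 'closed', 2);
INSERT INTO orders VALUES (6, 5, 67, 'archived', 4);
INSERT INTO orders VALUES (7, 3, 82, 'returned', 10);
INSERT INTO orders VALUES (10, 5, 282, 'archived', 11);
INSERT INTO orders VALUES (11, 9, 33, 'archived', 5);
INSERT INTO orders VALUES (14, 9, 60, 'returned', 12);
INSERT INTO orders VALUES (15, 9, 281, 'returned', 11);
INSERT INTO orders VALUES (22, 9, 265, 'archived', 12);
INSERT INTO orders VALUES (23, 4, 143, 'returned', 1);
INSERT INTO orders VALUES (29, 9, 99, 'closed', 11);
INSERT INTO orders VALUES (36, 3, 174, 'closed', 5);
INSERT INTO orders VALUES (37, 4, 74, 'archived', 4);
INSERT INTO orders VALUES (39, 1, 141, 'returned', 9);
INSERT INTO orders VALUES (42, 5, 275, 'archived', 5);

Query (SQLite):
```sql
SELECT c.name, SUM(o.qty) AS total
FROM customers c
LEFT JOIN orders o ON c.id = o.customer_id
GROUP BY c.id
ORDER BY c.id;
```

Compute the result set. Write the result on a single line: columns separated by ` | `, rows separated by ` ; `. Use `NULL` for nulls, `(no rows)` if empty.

LEFT JOIN keeps every customers row; unmatched ones get NULL for orders columns.
Group by customers.id and compute SUM(o.qty). SUM over an all-NULL group is NULL.
  1: ids {39} → SUM(o.qty)=9
  3: ids {1, 7, 36} → SUM(o.qty)=17
  4: ids {23, 37} → SUM(o.qty)=5
  5: ids {6, 10, 42} → SUM(o.qty)=20
  9: ids {11, 14, 15, 22, 29} → SUM(o.qty)=51

Mira | 9 ; Pia | 17 ; Priya | 5 ; Quinn | 20 ; Priya | 51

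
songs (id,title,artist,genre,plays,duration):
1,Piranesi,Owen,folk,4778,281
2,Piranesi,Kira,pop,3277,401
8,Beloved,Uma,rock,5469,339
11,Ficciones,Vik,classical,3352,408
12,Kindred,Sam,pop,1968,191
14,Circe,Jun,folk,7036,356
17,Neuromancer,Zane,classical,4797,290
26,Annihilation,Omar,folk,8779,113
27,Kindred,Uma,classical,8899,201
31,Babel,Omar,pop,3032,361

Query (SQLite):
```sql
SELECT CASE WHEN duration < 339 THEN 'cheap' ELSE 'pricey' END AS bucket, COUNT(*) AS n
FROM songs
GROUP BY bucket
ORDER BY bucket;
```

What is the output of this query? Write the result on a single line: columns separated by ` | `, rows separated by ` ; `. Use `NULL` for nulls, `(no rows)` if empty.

Bucket rows by duration < 339 → 'cheap' else 'pricey'; count each bucket.

cheap | 5 ; pricey | 5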